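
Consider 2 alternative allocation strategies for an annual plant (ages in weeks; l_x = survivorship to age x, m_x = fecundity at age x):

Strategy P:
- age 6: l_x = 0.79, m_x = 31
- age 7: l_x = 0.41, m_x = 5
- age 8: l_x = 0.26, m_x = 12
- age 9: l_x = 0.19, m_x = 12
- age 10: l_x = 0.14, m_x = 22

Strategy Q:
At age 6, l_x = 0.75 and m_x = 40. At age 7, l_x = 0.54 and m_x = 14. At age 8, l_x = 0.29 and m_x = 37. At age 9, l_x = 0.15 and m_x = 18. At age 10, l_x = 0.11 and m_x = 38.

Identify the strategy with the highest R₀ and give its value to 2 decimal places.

Strategy P: R₀ = 0.79×31 + 0.41×5 + 0.26×12 + 0.19×12 + 0.14×22 = 35.0200
Strategy Q: R₀ = 0.75×40 + 0.54×14 + 0.29×37 + 0.15×18 + 0.11×38 = 55.1700
Highest R₀: strategy Q with 55.1700.

55.17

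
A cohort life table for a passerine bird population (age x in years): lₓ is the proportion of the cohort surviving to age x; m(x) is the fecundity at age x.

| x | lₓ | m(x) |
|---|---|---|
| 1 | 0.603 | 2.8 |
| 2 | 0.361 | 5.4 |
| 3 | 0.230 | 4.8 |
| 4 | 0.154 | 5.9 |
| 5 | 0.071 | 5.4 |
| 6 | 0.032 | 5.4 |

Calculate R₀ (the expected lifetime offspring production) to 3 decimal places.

6.207

R₀ = Σ lₓ m(x):
  age 1: 0.603 × 2.8 = 1.6884
  age 2: 0.361 × 5.4 = 1.9494
  age 3: 0.230 × 4.8 = 1.1040
  age 4: 0.154 × 5.9 = 0.9086
  age 5: 0.071 × 5.4 = 0.3834
  age 6: 0.032 × 5.4 = 0.1728
R₀ = 1.6884 + 1.9494 + 1.1040 + 0.9086 + 0.3834 + 0.1728 = 6.2066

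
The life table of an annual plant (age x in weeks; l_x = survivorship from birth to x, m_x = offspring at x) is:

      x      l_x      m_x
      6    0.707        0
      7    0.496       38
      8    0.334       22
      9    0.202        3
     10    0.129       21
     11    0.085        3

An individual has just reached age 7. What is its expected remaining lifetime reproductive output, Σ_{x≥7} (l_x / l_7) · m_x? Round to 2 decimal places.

60.01

l_7 = 0.496. Conditional survival from age 7 to x is l_x / l_7.
  x=7: (0.496/0.496) × 38 = 38.0000
  x=8: (0.334/0.496) × 22 = 14.8145
  x=9: (0.202/0.496) × 3 = 1.2218
  x=10: (0.129/0.496) × 21 = 5.4617
  x=11: (0.085/0.496) × 3 = 0.5141
Sum = 38.0000 + 14.8145 + 1.2218 + 5.4617 + 0.5141 = 60.0121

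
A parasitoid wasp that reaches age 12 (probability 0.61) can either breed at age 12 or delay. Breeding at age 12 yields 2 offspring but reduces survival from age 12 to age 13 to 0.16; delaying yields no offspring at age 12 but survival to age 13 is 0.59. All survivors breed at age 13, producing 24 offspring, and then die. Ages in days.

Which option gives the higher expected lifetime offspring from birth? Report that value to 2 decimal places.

8.64

breed at age 12: R₀ = 0.61 × (2 + 0.16 × 24) = 0.61 × 5.8400 = 3.5624
delay to age 13: R₀ = 0.61 × (0.59 × 24) = 0.61 × 14.1600 = 8.6376
Higher: delay to age 13 (8.6376).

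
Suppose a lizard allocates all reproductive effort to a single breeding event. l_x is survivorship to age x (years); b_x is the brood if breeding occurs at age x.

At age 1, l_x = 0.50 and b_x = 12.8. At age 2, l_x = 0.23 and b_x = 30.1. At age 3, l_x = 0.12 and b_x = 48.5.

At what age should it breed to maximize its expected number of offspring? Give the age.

2

Expected offspring if breeding at age x = l_x × b_x:
  age 1: 0.50 × 12.8 = 6.400
  age 2: 0.23 × 30.1 = 6.923
  age 3: 0.12 × 48.5 = 5.820
Maximum at age 2 (6.923).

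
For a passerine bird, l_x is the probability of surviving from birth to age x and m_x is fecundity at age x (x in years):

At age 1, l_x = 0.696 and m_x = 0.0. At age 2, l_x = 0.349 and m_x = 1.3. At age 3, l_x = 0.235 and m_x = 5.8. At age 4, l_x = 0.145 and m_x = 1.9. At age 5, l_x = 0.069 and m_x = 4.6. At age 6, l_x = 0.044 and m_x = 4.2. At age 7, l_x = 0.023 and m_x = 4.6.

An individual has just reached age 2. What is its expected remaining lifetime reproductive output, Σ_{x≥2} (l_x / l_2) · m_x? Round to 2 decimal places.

7.74

l_2 = 0.349. Conditional survival from age 2 to x is l_x / l_2.
  x=2: (0.349/0.349) × 1.3 = 1.3000
  x=3: (0.235/0.349) × 5.8 = 3.9054
  x=4: (0.145/0.349) × 1.9 = 0.7894
  x=5: (0.069/0.349) × 4.6 = 0.9095
  x=6: (0.044/0.349) × 4.2 = 0.5295
  x=7: (0.023/0.349) × 4.6 = 0.3032
Sum = 1.3000 + 3.9054 + 0.7894 + 0.9095 + 0.5295 + 0.3032 = 7.7370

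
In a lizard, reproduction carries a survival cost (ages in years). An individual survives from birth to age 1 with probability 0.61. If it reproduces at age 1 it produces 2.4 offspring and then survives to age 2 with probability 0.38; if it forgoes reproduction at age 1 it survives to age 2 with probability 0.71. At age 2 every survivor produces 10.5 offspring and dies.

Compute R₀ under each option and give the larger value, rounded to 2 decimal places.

4.55

breed at age 1: R₀ = 0.61 × (2.4 + 0.38 × 10.5) = 0.61 × 6.3900 = 3.8979
delay to age 2: R₀ = 0.61 × (0.71 × 10.5) = 0.61 × 7.4550 = 4.5476
Higher: delay to age 2 (4.5476).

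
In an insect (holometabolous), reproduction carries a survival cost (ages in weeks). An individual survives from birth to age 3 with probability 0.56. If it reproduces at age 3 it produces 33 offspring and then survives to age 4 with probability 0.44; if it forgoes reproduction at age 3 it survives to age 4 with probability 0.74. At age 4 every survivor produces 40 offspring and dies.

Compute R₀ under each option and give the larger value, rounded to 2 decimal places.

breed at age 3: R₀ = 0.56 × (33 + 0.44 × 40) = 0.56 × 50.6000 = 28.3360
delay to age 4: R₀ = 0.56 × (0.74 × 40) = 0.56 × 29.6000 = 16.5760
Higher: breed at age 3 (28.3360).

28.34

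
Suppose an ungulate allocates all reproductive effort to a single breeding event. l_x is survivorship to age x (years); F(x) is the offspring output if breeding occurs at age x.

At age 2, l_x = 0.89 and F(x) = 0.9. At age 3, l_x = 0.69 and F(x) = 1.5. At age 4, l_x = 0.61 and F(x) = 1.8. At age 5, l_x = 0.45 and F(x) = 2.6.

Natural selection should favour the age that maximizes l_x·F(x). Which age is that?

5

Expected offspring if breeding at age x = l_x × F(x):
  age 2: 0.89 × 0.9 = 0.801
  age 3: 0.69 × 1.5 = 1.035
  age 4: 0.61 × 1.8 = 1.098
  age 5: 0.45 × 2.6 = 1.170
Maximum at age 5 (1.170).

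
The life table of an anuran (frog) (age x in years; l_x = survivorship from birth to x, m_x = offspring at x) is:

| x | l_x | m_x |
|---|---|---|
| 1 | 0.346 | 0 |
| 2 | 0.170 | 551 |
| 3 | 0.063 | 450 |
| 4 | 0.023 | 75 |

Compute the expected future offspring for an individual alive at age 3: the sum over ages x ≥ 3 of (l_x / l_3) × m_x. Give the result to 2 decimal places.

477.38

l_3 = 0.063. Conditional survival from age 3 to x is l_x / l_3.
  x=3: (0.063/0.063) × 450 = 450.0000
  x=4: (0.023/0.063) × 75 = 27.3810
Sum = 450.0000 + 27.3810 = 477.3810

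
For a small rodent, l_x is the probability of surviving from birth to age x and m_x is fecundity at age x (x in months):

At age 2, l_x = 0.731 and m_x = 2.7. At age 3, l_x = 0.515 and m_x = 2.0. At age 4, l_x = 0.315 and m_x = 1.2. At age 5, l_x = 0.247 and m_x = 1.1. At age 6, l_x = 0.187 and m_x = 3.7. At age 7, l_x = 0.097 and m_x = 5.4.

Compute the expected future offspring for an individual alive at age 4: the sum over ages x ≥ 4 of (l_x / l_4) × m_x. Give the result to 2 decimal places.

5.92

l_4 = 0.315. Conditional survival from age 4 to x is l_x / l_4.
  x=4: (0.315/0.315) × 1.2 = 1.2000
  x=5: (0.247/0.315) × 1.1 = 0.8625
  x=6: (0.187/0.315) × 3.7 = 2.1965
  x=7: (0.097/0.315) × 5.4 = 1.6629
Sum = 1.2000 + 0.8625 + 2.1965 + 1.6629 = 5.9219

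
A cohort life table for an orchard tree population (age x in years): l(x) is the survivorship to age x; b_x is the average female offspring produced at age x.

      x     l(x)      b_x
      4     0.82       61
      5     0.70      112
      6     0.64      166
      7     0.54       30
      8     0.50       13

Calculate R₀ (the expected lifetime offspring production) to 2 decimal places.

257.36

R₀ = Σ l(x) b_x:
  age 4: 0.82 × 61 = 50.0200
  age 5: 0.70 × 112 = 78.4000
  age 6: 0.64 × 166 = 106.2400
  age 7: 0.54 × 30 = 16.2000
  age 8: 0.50 × 13 = 6.5000
R₀ = 50.0200 + 78.4000 + 106.2400 + 16.2000 + 6.5000 = 257.3600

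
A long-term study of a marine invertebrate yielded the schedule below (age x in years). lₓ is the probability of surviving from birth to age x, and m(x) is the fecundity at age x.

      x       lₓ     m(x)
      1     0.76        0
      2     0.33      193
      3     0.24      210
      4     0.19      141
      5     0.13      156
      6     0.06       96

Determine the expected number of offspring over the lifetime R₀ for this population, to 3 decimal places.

R₀ = Σ lₓ m(x):
  age 1: 0.76 × 0 = 0.0000
  age 2: 0.33 × 193 = 63.6900
  age 3: 0.24 × 210 = 50.4000
  age 4: 0.19 × 141 = 26.7900
  age 5: 0.13 × 156 = 20.2800
  age 6: 0.06 × 96 = 5.7600
R₀ = 0.0000 + 63.6900 + 50.4000 + 26.7900 + 20.2800 + 5.7600 = 166.9200

166.920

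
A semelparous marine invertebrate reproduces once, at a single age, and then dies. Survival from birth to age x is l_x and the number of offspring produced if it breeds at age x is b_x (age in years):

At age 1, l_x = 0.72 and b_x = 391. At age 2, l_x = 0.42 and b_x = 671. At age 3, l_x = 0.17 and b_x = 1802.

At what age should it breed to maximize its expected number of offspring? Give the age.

Expected offspring if breeding at age x = l_x × b_x:
  age 1: 0.72 × 391 = 281.520
  age 2: 0.42 × 671 = 281.820
  age 3: 0.17 × 1802 = 306.340
Maximum at age 3 (306.340).

3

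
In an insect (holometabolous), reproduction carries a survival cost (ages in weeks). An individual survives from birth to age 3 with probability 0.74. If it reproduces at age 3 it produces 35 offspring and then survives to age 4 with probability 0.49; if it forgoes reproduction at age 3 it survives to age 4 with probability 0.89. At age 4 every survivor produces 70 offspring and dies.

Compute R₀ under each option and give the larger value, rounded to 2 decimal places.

51.28

breed at age 3: R₀ = 0.74 × (35 + 0.49 × 70) = 0.74 × 69.3000 = 51.2820
delay to age 4: R₀ = 0.74 × (0.89 × 70) = 0.74 × 62.3000 = 46.1020
Higher: breed at age 3 (51.2820).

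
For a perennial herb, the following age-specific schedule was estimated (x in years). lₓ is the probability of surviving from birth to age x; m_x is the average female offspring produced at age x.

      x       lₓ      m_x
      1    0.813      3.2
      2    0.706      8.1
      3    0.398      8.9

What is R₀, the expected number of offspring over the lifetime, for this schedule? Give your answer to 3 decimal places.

11.862

R₀ = Σ lₓ m_x:
  age 1: 0.813 × 3.2 = 2.6016
  age 2: 0.706 × 8.1 = 5.7186
  age 3: 0.398 × 8.9 = 3.5422
R₀ = 2.6016 + 5.7186 + 3.5422 = 11.8624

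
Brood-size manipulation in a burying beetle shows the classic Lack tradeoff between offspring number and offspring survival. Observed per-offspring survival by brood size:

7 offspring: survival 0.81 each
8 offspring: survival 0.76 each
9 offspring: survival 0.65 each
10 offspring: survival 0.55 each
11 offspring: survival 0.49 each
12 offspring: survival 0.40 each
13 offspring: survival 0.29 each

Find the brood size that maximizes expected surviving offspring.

8

Expected surviving offspring = c × s(c):
  c=7: 7 × 0.81 = 5.670
  c=8: 8 × 0.76 = 6.080
  c=9: 9 × 0.65 = 5.850
  c=10: 10 × 0.55 = 5.500
  c=11: 11 × 0.49 = 5.390
  c=12: 12 × 0.40 = 4.800
  c=13: 13 × 0.29 = 3.770
Maximum at c = 8 (6.080 surviving offspring).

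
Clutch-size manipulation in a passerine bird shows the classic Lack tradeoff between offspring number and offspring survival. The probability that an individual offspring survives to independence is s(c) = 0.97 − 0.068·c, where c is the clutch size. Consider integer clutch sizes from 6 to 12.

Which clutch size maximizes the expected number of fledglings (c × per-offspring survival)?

7

Expected fledglings = c × s(c):
  c=6: 6 × 0.562 = 3.372
  c=7: 7 × 0.494 = 3.458
  c=8: 8 × 0.426 = 3.408
  c=9: 9 × 0.358 = 3.222
  c=10: 10 × 0.290 = 2.900
  c=11: 11 × 0.222 = 2.442
  c=12: 12 × 0.154 = 1.848
Maximum at c = 7 (3.458 fledglings).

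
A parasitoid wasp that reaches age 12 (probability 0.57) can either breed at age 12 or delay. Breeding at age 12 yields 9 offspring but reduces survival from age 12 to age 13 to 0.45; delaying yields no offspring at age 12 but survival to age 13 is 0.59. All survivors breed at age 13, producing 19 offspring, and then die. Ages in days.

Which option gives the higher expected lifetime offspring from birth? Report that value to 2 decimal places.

breed at age 12: R₀ = 0.57 × (9 + 0.45 × 19) = 0.57 × 17.5500 = 10.0035
delay to age 13: R₀ = 0.57 × (0.59 × 19) = 0.57 × 11.2100 = 6.3897
Higher: breed at age 12 (10.0035).

10.00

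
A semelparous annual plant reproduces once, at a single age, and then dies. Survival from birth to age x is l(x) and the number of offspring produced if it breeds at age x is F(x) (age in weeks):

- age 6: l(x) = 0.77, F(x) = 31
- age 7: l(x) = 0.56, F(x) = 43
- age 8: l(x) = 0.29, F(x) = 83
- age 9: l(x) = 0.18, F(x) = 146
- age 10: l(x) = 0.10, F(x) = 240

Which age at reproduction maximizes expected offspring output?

9

Expected offspring if breeding at age x = l(x) × F(x):
  age 6: 0.77 × 31 = 23.870
  age 7: 0.56 × 43 = 24.080
  age 8: 0.29 × 83 = 24.070
  age 9: 0.18 × 146 = 26.280
  age 10: 0.10 × 240 = 24.000
Maximum at age 9 (26.280).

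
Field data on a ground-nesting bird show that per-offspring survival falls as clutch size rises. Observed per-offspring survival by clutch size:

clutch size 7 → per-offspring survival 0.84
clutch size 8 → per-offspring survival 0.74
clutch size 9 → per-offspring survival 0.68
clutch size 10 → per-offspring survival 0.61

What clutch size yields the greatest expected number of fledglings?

Expected fledglings = c × s(c):
  c=7: 7 × 0.84 = 5.880
  c=8: 8 × 0.74 = 5.920
  c=9: 9 × 0.68 = 6.120
  c=10: 10 × 0.61 = 6.100
Maximum at c = 9 (6.120 fledglings).

9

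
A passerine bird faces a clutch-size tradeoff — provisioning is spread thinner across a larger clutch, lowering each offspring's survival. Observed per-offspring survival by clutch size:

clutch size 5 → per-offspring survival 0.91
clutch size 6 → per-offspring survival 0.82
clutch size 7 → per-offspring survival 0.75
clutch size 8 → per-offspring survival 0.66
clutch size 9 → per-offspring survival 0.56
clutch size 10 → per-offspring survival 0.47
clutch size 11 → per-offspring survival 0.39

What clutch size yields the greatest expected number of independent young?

8

Expected independent young = c × s(c):
  c=5: 5 × 0.91 = 4.550
  c=6: 6 × 0.82 = 4.920
  c=7: 7 × 0.75 = 5.250
  c=8: 8 × 0.66 = 5.280
  c=9: 9 × 0.56 = 5.040
  c=10: 10 × 0.47 = 4.700
  c=11: 11 × 0.39 = 4.290
Maximum at c = 8 (5.280 independent young).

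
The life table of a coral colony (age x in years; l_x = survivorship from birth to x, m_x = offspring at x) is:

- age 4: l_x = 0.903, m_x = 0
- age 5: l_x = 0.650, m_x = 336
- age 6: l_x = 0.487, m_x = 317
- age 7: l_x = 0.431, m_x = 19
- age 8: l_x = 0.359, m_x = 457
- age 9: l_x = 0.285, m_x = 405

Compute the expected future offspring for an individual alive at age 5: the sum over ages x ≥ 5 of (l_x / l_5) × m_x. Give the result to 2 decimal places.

l_5 = 0.650. Conditional survival from age 5 to x is l_x / l_5.
  x=5: (0.650/0.650) × 336 = 336.0000
  x=6: (0.487/0.650) × 317 = 237.5062
  x=7: (0.431/0.650) × 19 = 12.5985
  x=8: (0.359/0.650) × 457 = 252.4046
  x=9: (0.285/0.650) × 405 = 177.5769
Sum = 336.0000 + 237.5062 + 12.5985 + 252.4046 + 177.5769 = 1016.0862

1016.09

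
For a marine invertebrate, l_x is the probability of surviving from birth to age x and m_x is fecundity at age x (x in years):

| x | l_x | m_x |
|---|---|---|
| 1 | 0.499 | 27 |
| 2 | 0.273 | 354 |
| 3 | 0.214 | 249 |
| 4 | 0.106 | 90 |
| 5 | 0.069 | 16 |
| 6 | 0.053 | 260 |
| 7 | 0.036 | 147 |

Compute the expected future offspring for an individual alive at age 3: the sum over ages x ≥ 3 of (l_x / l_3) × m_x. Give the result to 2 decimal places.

l_3 = 0.214. Conditional survival from age 3 to x is l_x / l_3.
  x=3: (0.214/0.214) × 249 = 249.0000
  x=4: (0.106/0.214) × 90 = 44.5794
  x=5: (0.069/0.214) × 16 = 5.1589
  x=6: (0.053/0.214) × 260 = 64.3925
  x=7: (0.036/0.214) × 147 = 24.7290
Sum = 249.0000 + 44.5794 + 5.1589 + 64.3925 + 24.7290 = 387.8598

387.86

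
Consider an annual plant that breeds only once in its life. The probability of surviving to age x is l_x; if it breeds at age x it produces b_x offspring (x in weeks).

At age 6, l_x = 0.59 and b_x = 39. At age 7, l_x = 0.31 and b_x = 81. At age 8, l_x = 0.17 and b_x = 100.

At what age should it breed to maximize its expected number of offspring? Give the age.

7

Expected offspring if breeding at age x = l_x × b_x:
  age 6: 0.59 × 39 = 23.010
  age 7: 0.31 × 81 = 25.110
  age 8: 0.17 × 100 = 17.000
Maximum at age 7 (25.110).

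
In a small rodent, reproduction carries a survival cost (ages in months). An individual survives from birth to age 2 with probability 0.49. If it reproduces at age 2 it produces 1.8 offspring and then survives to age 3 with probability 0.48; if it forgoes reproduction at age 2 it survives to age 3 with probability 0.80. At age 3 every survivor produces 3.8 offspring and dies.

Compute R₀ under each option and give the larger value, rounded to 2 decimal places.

1.78

breed at age 2: R₀ = 0.49 × (1.8 + 0.48 × 3.8) = 0.49 × 3.6240 = 1.7758
delay to age 3: R₀ = 0.49 × (0.80 × 3.8) = 0.49 × 3.0400 = 1.4896
Higher: breed at age 2 (1.7758).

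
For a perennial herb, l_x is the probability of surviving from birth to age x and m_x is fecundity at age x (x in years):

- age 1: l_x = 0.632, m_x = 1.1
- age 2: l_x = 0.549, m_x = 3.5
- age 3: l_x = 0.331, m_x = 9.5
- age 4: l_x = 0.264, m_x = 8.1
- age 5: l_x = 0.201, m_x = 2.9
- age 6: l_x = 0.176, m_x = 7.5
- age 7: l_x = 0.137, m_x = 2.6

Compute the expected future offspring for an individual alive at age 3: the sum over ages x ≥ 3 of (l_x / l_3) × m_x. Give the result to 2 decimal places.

22.79

l_3 = 0.331. Conditional survival from age 3 to x is l_x / l_3.
  x=3: (0.331/0.331) × 9.5 = 9.5000
  x=4: (0.264/0.331) × 8.1 = 6.4604
  x=5: (0.201/0.331) × 2.9 = 1.7610
  x=6: (0.176/0.331) × 7.5 = 3.9879
  x=7: (0.137/0.331) × 2.6 = 1.0761
Sum = 9.5000 + 6.4604 + 1.7610 + 3.9879 + 1.0761 = 22.7855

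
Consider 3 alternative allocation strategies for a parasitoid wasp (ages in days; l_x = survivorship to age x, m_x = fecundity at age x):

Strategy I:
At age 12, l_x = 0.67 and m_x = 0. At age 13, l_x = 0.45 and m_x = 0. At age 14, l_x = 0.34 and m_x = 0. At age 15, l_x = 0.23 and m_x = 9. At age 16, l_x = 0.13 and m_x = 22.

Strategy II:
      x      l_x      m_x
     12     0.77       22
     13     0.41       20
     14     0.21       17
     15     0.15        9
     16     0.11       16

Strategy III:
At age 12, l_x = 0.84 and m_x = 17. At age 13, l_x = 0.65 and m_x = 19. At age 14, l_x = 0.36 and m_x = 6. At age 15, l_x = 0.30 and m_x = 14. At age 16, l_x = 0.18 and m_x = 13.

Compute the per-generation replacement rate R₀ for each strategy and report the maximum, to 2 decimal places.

35.33

Strategy I: R₀ = 0.67×0 + 0.45×0 + 0.34×0 + 0.23×9 + 0.13×22 = 4.9300
Strategy II: R₀ = 0.77×22 + 0.41×20 + 0.21×17 + 0.15×9 + 0.11×16 = 31.8200
Strategy III: R₀ = 0.84×17 + 0.65×19 + 0.36×6 + 0.30×14 + 0.18×13 = 35.3300
Highest R₀: strategy III with 35.3300.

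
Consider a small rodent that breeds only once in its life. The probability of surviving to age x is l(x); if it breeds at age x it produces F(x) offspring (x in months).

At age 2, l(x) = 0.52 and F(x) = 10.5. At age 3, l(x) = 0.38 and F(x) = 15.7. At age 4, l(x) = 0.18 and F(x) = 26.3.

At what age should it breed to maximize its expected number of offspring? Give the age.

Expected offspring if breeding at age x = l(x) × F(x):
  age 2: 0.52 × 10.5 = 5.460
  age 3: 0.38 × 15.7 = 5.966
  age 4: 0.18 × 26.3 = 4.734
Maximum at age 3 (5.966).

3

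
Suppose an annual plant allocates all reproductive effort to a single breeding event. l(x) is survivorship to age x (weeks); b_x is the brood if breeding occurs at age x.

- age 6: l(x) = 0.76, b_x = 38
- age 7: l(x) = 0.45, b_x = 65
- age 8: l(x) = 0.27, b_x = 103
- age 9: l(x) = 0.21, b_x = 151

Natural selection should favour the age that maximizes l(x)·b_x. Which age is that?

Expected offspring if breeding at age x = l(x) × b_x:
  age 6: 0.76 × 38 = 28.880
  age 7: 0.45 × 65 = 29.250
  age 8: 0.27 × 103 = 27.810
  age 9: 0.21 × 151 = 31.710
Maximum at age 9 (31.710).

9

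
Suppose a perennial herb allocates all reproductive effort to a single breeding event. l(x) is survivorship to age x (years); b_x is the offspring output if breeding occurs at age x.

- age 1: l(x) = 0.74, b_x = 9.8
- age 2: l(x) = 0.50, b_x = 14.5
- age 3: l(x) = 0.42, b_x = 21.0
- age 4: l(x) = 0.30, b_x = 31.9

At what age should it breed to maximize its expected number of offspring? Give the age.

4

Expected offspring if breeding at age x = l(x) × b_x:
  age 1: 0.74 × 9.8 = 7.252
  age 2: 0.50 × 14.5 = 7.250
  age 3: 0.42 × 21.0 = 8.820
  age 4: 0.30 × 31.9 = 9.570
Maximum at age 4 (9.570).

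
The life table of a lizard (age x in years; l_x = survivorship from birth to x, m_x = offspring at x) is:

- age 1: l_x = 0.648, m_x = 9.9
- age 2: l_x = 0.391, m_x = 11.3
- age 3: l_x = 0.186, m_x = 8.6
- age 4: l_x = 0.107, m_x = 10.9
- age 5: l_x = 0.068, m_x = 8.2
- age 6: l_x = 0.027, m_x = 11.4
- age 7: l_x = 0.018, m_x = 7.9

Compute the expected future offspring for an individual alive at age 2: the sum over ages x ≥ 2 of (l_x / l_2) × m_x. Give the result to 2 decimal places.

20.95

l_2 = 0.391. Conditional survival from age 2 to x is l_x / l_2.
  x=2: (0.391/0.391) × 11.3 = 11.3000
  x=3: (0.186/0.391) × 8.6 = 4.0910
  x=4: (0.107/0.391) × 10.9 = 2.9829
  x=5: (0.068/0.391) × 8.2 = 1.4261
  x=6: (0.027/0.391) × 11.4 = 0.7872
  x=7: (0.018/0.391) × 7.9 = 0.3637
Sum = 11.3000 + 4.0910 + 2.9829 + 1.4261 + 0.7872 + 0.3637 = 20.9509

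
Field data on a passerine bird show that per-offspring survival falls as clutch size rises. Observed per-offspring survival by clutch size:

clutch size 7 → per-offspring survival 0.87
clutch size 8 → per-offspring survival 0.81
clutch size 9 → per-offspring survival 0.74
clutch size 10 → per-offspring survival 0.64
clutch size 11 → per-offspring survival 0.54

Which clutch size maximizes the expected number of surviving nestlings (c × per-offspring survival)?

9

Expected surviving nestlings = c × s(c):
  c=7: 7 × 0.87 = 6.090
  c=8: 8 × 0.81 = 6.480
  c=9: 9 × 0.74 = 6.660
  c=10: 10 × 0.64 = 6.400
  c=11: 11 × 0.54 = 5.940
Maximum at c = 9 (6.660 surviving nestlings).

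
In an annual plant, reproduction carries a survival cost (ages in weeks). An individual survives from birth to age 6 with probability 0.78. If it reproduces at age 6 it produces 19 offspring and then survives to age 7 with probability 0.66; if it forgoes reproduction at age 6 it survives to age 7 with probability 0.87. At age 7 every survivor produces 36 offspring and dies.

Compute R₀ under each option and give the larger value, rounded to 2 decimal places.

breed at age 6: R₀ = 0.78 × (19 + 0.66 × 36) = 0.78 × 42.7600 = 33.3528
delay to age 7: R₀ = 0.78 × (0.87 × 36) = 0.78 × 31.3200 = 24.4296
Higher: breed at age 6 (33.3528).

33.35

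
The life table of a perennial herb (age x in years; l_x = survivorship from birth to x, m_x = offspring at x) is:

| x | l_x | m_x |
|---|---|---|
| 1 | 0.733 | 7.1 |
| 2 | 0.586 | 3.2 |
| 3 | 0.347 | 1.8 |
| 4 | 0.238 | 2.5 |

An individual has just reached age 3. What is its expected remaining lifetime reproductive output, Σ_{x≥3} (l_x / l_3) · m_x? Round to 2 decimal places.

3.51

l_3 = 0.347. Conditional survival from age 3 to x is l_x / l_3.
  x=3: (0.347/0.347) × 1.8 = 1.8000
  x=4: (0.238/0.347) × 2.5 = 1.7147
Sum = 1.8000 + 1.7147 = 3.5147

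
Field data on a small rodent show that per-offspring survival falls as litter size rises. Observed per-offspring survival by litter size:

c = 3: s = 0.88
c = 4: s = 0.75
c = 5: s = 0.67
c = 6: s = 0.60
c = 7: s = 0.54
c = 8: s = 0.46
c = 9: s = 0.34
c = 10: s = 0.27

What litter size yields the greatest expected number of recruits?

Expected recruits = c × s(c):
  c=3: 3 × 0.88 = 2.640
  c=4: 4 × 0.75 = 3.000
  c=5: 5 × 0.67 = 3.350
  c=6: 6 × 0.60 = 3.600
  c=7: 7 × 0.54 = 3.780
  c=8: 8 × 0.46 = 3.680
  c=9: 9 × 0.34 = 3.060
  c=10: 10 × 0.27 = 2.700
Maximum at c = 7 (3.780 recruits).

7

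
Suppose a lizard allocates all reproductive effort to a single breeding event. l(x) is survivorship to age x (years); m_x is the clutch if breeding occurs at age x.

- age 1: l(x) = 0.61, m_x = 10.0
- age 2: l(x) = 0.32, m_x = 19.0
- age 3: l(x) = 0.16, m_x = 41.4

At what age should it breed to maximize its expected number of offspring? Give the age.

3

Expected offspring if breeding at age x = l(x) × m_x:
  age 1: 0.61 × 10.0 = 6.100
  age 2: 0.32 × 19.0 = 6.080
  age 3: 0.16 × 41.4 = 6.624
Maximum at age 3 (6.624).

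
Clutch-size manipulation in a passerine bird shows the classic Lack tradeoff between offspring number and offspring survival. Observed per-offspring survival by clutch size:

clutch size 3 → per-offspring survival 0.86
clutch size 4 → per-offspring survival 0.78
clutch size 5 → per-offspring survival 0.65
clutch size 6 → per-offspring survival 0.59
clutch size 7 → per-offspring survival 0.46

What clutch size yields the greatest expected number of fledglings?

6

Expected fledglings = c × s(c):
  c=3: 3 × 0.86 = 2.580
  c=4: 4 × 0.78 = 3.120
  c=5: 5 × 0.65 = 3.250
  c=6: 6 × 0.59 = 3.540
  c=7: 7 × 0.46 = 3.220
Maximum at c = 6 (3.540 fledglings).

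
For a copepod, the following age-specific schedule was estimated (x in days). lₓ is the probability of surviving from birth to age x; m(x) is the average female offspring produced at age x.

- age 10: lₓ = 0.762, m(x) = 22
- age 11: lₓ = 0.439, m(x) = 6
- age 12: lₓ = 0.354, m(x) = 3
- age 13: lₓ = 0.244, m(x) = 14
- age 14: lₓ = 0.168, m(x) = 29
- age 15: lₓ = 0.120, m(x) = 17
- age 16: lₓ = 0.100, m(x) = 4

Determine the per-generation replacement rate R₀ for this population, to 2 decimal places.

31.19

R₀ = Σ lₓ m(x):
  age 10: 0.762 × 22 = 16.7640
  age 11: 0.439 × 6 = 2.6340
  age 12: 0.354 × 3 = 1.0620
  age 13: 0.244 × 14 = 3.4160
  age 14: 0.168 × 29 = 4.8720
  age 15: 0.120 × 17 = 2.0400
  age 16: 0.100 × 4 = 0.4000
R₀ = 16.7640 + 2.6340 + 1.0620 + 3.4160 + 4.8720 + 2.0400 + 0.4000 = 31.1880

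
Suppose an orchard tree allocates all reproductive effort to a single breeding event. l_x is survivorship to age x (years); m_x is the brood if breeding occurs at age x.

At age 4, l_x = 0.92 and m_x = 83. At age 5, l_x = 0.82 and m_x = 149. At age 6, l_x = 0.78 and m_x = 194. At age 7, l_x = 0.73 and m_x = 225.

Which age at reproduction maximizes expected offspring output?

Expected offspring if breeding at age x = l_x × m_x:
  age 4: 0.92 × 83 = 76.360
  age 5: 0.82 × 149 = 122.180
  age 6: 0.78 × 194 = 151.320
  age 7: 0.73 × 225 = 164.250
Maximum at age 7 (164.250).

7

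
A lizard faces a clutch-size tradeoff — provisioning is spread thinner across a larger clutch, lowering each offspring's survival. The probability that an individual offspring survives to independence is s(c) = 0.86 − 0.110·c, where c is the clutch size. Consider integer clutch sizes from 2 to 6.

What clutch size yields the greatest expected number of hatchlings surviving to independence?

4

Expected hatchlings surviving to independence = c × s(c):
  c=2: 2 × 0.640 = 1.280
  c=3: 3 × 0.530 = 1.590
  c=4: 4 × 0.420 = 1.680
  c=5: 5 × 0.310 = 1.550
  c=6: 6 × 0.200 = 1.200
Maximum at c = 4 (1.680 hatchlings surviving to independence).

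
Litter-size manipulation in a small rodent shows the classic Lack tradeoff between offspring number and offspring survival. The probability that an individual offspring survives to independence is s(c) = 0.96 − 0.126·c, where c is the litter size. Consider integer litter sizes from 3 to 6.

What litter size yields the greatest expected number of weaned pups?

Expected weaned pups = c × s(c):
  c=3: 3 × 0.582 = 1.746
  c=4: 4 × 0.456 = 1.824
  c=5: 5 × 0.330 = 1.650
  c=6: 6 × 0.204 = 1.224
Maximum at c = 4 (1.824 weaned pups).

4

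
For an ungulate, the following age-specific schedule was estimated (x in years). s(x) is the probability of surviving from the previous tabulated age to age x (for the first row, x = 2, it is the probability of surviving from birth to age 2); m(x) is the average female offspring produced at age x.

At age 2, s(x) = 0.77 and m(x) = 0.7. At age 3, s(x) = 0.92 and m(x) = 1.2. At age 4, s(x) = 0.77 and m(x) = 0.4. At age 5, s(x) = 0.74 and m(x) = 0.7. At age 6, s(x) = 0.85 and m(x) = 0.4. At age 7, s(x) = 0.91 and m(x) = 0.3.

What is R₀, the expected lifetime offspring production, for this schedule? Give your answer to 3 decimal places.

Survivorship from birth: l_x = s_2·s_3·…·s_x.
  l_2 = 0.77000
  l_3 = 0.70840
  l_4 = 0.54547
  l_5 = 0.40365
  l_6 = 0.34310
  l_7 = 0.31222
R₀ = Σ l_x m(x):
  age 2: 0.77000 × 0.7 = 0.5390
  age 3: 0.70840 × 1.2 = 0.8501
  age 4: 0.54547 × 0.4 = 0.2182
  age 5: 0.40365 × 0.7 = 0.2826
  age 6: 0.34310 × 0.4 = 0.1372
  age 7: 0.31222 × 0.3 = 0.0937
R₀ = 0.5390 + 0.8501 + 0.2182 + 0.2826 + 0.1372 + 0.0937 = 2.1207

2.121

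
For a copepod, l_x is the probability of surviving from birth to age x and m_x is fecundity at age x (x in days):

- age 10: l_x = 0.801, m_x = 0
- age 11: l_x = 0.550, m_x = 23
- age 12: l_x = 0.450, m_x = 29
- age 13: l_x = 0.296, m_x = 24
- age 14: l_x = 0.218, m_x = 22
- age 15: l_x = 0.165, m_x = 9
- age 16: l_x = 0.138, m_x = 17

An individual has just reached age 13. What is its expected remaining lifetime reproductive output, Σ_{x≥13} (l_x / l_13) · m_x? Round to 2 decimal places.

l_13 = 0.296. Conditional survival from age 13 to x is l_x / l_13.
  x=13: (0.296/0.296) × 24 = 24.0000
  x=14: (0.218/0.296) × 22 = 16.2027
  x=15: (0.165/0.296) × 9 = 5.0169
  x=16: (0.138/0.296) × 17 = 7.9257
Sum = 24.0000 + 16.2027 + 5.0169 + 7.9257 = 53.1453

53.15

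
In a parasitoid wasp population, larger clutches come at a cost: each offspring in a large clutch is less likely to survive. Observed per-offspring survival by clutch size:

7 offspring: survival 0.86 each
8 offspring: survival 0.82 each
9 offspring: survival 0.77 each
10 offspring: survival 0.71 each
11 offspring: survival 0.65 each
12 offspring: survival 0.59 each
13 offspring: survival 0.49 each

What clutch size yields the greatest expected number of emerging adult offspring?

Expected emerging adult offspring = c × s(c):
  c=7: 7 × 0.86 = 6.020
  c=8: 8 × 0.82 = 6.560
  c=9: 9 × 0.77 = 6.930
  c=10: 10 × 0.71 = 7.100
  c=11: 11 × 0.65 = 7.150
  c=12: 12 × 0.59 = 7.080
  c=13: 13 × 0.49 = 6.370
Maximum at c = 11 (7.150 emerging adult offspring).

11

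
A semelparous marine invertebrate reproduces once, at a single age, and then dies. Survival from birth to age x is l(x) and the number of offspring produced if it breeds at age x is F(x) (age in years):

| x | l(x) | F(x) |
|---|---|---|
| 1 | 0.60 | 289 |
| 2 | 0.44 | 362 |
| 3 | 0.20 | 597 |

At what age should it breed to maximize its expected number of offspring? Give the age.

1

Expected offspring if breeding at age x = l(x) × F(x):
  age 1: 0.60 × 289 = 173.400
  age 2: 0.44 × 362 = 159.280
  age 3: 0.20 × 597 = 119.400
Maximum at age 1 (173.400).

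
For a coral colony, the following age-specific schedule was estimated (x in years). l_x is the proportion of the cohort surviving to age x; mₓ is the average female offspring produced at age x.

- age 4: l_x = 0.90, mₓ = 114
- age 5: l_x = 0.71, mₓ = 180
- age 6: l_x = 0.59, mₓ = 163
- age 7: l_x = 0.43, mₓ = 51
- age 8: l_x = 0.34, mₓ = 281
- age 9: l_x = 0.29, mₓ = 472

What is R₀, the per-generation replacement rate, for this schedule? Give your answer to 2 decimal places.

580.92

R₀ = Σ l_x mₓ:
  age 4: 0.90 × 114 = 102.6000
  age 5: 0.71 × 180 = 127.8000
  age 6: 0.59 × 163 = 96.1700
  age 7: 0.43 × 51 = 21.9300
  age 8: 0.34 × 281 = 95.5400
  age 9: 0.29 × 472 = 136.8800
R₀ = 102.6000 + 127.8000 + 96.1700 + 21.9300 + 95.5400 + 136.8800 = 580.9200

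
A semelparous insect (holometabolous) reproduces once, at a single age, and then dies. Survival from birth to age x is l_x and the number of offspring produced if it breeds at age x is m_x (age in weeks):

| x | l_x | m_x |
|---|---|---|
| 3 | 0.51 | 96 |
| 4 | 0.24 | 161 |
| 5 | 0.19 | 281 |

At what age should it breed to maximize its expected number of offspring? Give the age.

Expected offspring if breeding at age x = l_x × m_x:
  age 3: 0.51 × 96 = 48.960
  age 4: 0.24 × 161 = 38.640
  age 5: 0.19 × 281 = 53.390
Maximum at age 5 (53.390).

5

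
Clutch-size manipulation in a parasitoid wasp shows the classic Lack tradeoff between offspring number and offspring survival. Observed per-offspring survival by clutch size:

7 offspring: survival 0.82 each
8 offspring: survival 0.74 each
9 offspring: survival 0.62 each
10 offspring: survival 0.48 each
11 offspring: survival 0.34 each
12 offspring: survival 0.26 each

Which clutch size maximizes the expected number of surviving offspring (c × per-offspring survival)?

Expected surviving offspring = c × s(c):
  c=7: 7 × 0.82 = 5.740
  c=8: 8 × 0.74 = 5.920
  c=9: 9 × 0.62 = 5.580
  c=10: 10 × 0.48 = 4.800
  c=11: 11 × 0.34 = 3.740
  c=12: 12 × 0.26 = 3.120
Maximum at c = 8 (5.920 surviving offspring).

8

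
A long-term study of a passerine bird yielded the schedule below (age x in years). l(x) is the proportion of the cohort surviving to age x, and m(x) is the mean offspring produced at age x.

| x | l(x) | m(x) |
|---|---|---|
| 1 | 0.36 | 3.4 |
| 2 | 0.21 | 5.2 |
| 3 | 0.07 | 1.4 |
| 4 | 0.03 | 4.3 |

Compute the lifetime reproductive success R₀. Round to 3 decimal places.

R₀ = Σ l(x) m(x):
  age 1: 0.36 × 3.4 = 1.2240
  age 2: 0.21 × 5.2 = 1.0920
  age 3: 0.07 × 1.4 = 0.0980
  age 4: 0.03 × 4.3 = 0.1290
R₀ = 1.2240 + 1.0920 + 0.0980 + 0.1290 = 2.5430

2.543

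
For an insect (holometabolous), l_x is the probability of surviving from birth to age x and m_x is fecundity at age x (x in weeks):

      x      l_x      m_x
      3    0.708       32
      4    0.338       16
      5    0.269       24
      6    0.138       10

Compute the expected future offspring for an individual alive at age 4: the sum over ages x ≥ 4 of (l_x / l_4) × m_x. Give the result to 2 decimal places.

l_4 = 0.338. Conditional survival from age 4 to x is l_x / l_4.
  x=4: (0.338/0.338) × 16 = 16.0000
  x=5: (0.269/0.338) × 24 = 19.1006
  x=6: (0.138/0.338) × 10 = 4.0828
Sum = 16.0000 + 19.1006 + 4.0828 = 39.1834

39.18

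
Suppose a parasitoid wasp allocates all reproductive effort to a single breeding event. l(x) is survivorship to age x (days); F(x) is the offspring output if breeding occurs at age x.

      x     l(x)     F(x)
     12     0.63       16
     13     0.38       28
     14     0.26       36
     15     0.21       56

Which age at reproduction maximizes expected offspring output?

Expected offspring if breeding at age x = l(x) × F(x):
  age 12: 0.63 × 16 = 10.080
  age 13: 0.38 × 28 = 10.640
  age 14: 0.26 × 36 = 9.360
  age 15: 0.21 × 56 = 11.760
Maximum at age 15 (11.760).

15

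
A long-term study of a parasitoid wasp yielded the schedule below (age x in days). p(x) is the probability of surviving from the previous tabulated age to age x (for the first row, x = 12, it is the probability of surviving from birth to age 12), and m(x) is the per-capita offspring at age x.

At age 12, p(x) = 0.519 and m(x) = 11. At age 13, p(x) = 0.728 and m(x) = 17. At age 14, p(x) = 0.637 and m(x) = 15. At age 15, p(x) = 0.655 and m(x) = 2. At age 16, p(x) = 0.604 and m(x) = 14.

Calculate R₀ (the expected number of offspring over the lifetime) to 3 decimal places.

17.391

Survivorship from birth: l_x = p_12·p_13·…·p_x.
  l_12 = 0.51900
  l_13 = 0.37783
  l_14 = 0.24068
  l_15 = 0.15764
  l_16 = 0.09522
R₀ = Σ l_x m(x):
  age 12: 0.51900 × 11 = 5.7090
  age 13: 0.37783 × 17 = 6.4231
  age 14: 0.24068 × 15 = 3.6102
  age 15: 0.15764 × 2 = 0.3153
  age 16: 0.09522 × 14 = 1.3331
R₀ = 5.7090 + 6.4231 + 3.6102 + 0.3153 + 1.3331 = 17.3907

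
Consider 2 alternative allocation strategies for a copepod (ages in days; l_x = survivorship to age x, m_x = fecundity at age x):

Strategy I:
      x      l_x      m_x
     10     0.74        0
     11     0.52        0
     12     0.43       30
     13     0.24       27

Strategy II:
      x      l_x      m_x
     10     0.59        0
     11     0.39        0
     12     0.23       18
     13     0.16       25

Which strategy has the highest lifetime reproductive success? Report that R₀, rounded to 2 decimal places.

19.38

Strategy I: R₀ = 0.74×0 + 0.52×0 + 0.43×30 + 0.24×27 = 19.3800
Strategy II: R₀ = 0.59×0 + 0.39×0 + 0.23×18 + 0.16×25 = 8.1400
Highest R₀: strategy I with 19.3800.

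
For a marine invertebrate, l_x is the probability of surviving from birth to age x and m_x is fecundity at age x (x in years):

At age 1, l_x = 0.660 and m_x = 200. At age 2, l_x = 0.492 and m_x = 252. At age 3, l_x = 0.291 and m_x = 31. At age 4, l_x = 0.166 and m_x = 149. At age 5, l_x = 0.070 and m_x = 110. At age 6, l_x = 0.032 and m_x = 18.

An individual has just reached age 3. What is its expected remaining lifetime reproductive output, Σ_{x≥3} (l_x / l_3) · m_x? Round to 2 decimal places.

l_3 = 0.291. Conditional survival from age 3 to x is l_x / l_3.
  x=3: (0.291/0.291) × 31 = 31.0000
  x=4: (0.166/0.291) × 149 = 84.9966
  x=5: (0.070/0.291) × 110 = 26.4605
  x=6: (0.032/0.291) × 18 = 1.9794
Sum = 31.0000 + 84.9966 + 26.4605 + 1.9794 = 144.4364

144.44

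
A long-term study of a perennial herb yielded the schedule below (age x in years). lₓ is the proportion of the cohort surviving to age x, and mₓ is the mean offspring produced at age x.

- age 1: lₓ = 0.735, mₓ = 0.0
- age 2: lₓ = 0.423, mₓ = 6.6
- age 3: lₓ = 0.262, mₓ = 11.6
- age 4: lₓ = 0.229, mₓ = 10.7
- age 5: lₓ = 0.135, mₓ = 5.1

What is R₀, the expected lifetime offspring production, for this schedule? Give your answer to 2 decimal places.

8.97

R₀ = Σ lₓ mₓ:
  age 1: 0.735 × 0.0 = 0.0000
  age 2: 0.423 × 6.6 = 2.7918
  age 3: 0.262 × 11.6 = 3.0392
  age 4: 0.229 × 10.7 = 2.4503
  age 5: 0.135 × 5.1 = 0.6885
R₀ = 0.0000 + 2.7918 + 3.0392 + 2.4503 + 0.6885 = 8.9698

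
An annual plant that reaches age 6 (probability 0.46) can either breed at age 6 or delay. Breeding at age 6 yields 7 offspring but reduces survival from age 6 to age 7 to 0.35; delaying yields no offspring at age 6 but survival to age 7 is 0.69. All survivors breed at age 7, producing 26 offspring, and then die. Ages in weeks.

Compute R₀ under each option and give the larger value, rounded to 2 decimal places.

8.25

breed at age 6: R₀ = 0.46 × (7 + 0.35 × 26) = 0.46 × 16.1000 = 7.4060
delay to age 7: R₀ = 0.46 × (0.69 × 26) = 0.46 × 17.9400 = 8.2524
Higher: delay to age 7 (8.2524).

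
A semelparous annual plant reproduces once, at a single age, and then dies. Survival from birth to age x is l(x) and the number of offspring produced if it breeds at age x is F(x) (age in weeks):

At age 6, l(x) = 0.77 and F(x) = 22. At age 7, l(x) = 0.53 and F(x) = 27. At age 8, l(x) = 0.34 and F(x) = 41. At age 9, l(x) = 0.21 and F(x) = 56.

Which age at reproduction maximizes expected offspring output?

Expected offspring if breeding at age x = l(x) × F(x):
  age 6: 0.77 × 22 = 16.940
  age 7: 0.53 × 27 = 14.310
  age 8: 0.34 × 41 = 13.940
  age 9: 0.21 × 56 = 11.760
Maximum at age 6 (16.940).

6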